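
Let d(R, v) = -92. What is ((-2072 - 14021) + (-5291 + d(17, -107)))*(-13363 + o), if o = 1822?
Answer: 247854516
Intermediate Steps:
((-2072 - 14021) + (-5291 + d(17, -107)))*(-13363 + o) = ((-2072 - 14021) + (-5291 - 92))*(-13363 + 1822) = (-16093 - 5383)*(-11541) = -21476*(-11541) = 247854516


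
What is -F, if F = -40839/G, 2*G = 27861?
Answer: 27226/9287 ≈ 2.9316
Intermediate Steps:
G = 27861/2 (G = (½)*27861 = 27861/2 ≈ 13931.)
F = -27226/9287 (F = -40839/27861/2 = -40839*2/27861 = -27226/9287 ≈ -2.9316)
-F = -1*(-27226/9287) = 27226/9287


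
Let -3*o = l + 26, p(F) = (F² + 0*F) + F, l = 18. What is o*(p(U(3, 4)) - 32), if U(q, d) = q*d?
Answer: -5456/3 ≈ -1818.7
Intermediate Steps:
U(q, d) = d*q
p(F) = F + F² (p(F) = (F² + 0) + F = F² + F = F + F²)
o = -44/3 (o = -(18 + 26)/3 = -⅓*44 = -44/3 ≈ -14.667)
o*(p(U(3, 4)) - 32) = -44*((4*3)*(1 + 4*3) - 32)/3 = -44*(12*(1 + 12) - 32)/3 = -44*(12*13 - 32)/3 = -44*(156 - 32)/3 = -44/3*124 = -5456/3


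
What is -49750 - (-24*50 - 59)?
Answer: -48491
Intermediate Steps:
-49750 - (-24*50 - 59) = -49750 - (-1200 - 59) = -49750 - 1*(-1259) = -49750 + 1259 = -48491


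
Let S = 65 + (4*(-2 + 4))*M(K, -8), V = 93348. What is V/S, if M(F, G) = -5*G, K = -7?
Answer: 93348/385 ≈ 242.46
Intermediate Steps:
S = 385 (S = 65 + (4*(-2 + 4))*(-5*(-8)) = 65 + (4*2)*40 = 65 + 8*40 = 65 + 320 = 385)
V/S = 93348/385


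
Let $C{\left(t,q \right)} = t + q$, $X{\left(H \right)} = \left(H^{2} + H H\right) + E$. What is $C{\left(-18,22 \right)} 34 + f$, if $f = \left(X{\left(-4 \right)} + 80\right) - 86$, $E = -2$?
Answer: $160$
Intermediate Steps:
$X{\left(H \right)} = -2 + 2 H^{2}$ ($X{\left(H \right)} = \left(H^{2} + H H\right) - 2 = \left(H^{2} + H^{2}\right) - 2 = 2 H^{2} - 2 = -2 + 2 H^{2}$)
$C{\left(t,q \right)} = q + t$
$f = 24$ ($f = \left(\left(-2 + 2 \left(-4\right)^{2}\right) + 80\right) - 86 = \left(\left(-2 + 2 \cdot 16\right) + 80\right) - 86 = \left(\left(-2 + 32\right) + 80\right) - 86 = \left(30 + 80\right) - 86 = 110 - 86 = 24$)
$C{\left(-18,22 \right)} 34 + f = \left(22 - 18\right) 34 + 24 = 4 \cdot 34 + 24 = 136 + 24 = 160$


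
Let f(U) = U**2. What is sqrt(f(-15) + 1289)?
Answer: sqrt(1514) ≈ 38.910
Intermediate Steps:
sqrt(f(-15) + 1289) = sqrt((-15)**2 + 1289) = sqrt(225 + 1289) = sqrt(1514)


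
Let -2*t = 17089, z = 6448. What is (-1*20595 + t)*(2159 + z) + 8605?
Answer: -501590143/2 ≈ -2.5080e+8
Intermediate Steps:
t = -17089/2 (t = -½*17089 = -17089/2 ≈ -8544.5)
(-1*20595 + t)*(2159 + z) + 8605 = (-1*20595 - 17089/2)*(2159 + 6448) + 8605 = (-20595 - 17089/2)*8607 + 8605 = -58279/2*8607 + 8605 = -501607353/2 + 8605 = -501590143/2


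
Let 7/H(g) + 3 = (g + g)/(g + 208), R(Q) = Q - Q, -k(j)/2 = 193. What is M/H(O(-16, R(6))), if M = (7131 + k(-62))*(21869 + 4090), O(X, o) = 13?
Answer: -72097305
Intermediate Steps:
k(j) = -386 (k(j) = -2*193 = -386)
R(Q) = 0
M = 175093455 (M = (7131 - 386)*(21869 + 4090) = 6745*25959 = 175093455)
H(g) = 7/(-3 + 2*g/(208 + g)) (H(g) = 7/(-3 + (g + g)/(g + 208)) = 7/(-3 + (2*g)/(208 + g)) = 7/(-3 + 2*g/(208 + g)))
M/H(O(-16, R(6))) = 175093455/((7*(-208 - 1*13)/(624 + 13))) = 175093455/((7*(-208 - 13)/637)) = 175093455/((7*(1/637)*(-221))) = 175093455/(-17/7) = 175093455*(-7/17) = -72097305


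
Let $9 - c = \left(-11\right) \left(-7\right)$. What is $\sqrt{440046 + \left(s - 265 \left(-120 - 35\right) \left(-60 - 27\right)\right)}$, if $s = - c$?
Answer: $i \sqrt{3133411} \approx 1770.1 i$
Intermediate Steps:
$c = -68$ ($c = 9 - \left(-11\right) \left(-7\right) = 9 - 77 = -68$)
$s = 68$ ($s = \left(-1\right) \left(-68\right) = 68$)
$\sqrt{440046 + \left(s - 265 \left(-120 - 35\right) \left(-60 - 27\right)\right)} = \sqrt{440046 + \left(68 - 265 \left(-120 - 35\right) \left(-60 - 27\right)\right)} = \sqrt{440046 + \left(68 - 265 \left(\left(-155\right) \left(-87\right)\right)\right)} = \sqrt{440046 + \left(68 - 3573525\right)} = \sqrt{440046 - 3573457} = \sqrt{-3133411} = i \sqrt{3133411}$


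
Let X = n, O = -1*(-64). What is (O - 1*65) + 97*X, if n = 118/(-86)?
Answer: -5766/43 ≈ -134.09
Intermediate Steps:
n = -59/43 (n = 118*(-1/86) = -59/43 ≈ -1.3721)
O = 64
X = -59/43 ≈ -1.3721
(O - 1*65) + 97*X = (64 - 1*65) + 97*(-59/43) = (64 - 65) - 5723/43 = -1 - 5723/43 = -5766/43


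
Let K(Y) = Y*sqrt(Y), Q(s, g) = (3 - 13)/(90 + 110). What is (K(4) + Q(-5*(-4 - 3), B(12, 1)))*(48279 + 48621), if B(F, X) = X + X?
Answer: 770355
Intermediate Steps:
B(F, X) = 2*X
Q(s, g) = -1/20 (Q(s, g) = -10/200 = -10*1/200 = -1/20)
K(Y) = Y**(3/2)
(K(4) + Q(-5*(-4 - 3), B(12, 1)))*(48279 + 48621) = (4**(3/2) - 1/20)*(48279 + 48621) = (8 - 1/20)*96900 = (159/20)*96900 = 770355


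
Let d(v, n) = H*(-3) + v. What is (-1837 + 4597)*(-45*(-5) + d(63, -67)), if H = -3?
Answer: 819720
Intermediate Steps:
d(v, n) = 9 + v (d(v, n) = -3*(-3) + v = 9 + v)
(-1837 + 4597)*(-45*(-5) + d(63, -67)) = (-1837 + 4597)*(-45*(-5) + (9 + 63)) = 2760*(225 + 72) = 2760*297 = 819720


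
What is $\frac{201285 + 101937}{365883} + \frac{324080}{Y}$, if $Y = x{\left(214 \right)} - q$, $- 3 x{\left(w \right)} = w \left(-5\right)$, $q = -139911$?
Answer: $\frac{161107605062}{51321554683} \approx 3.1392$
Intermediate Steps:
$x{\left(w \right)} = \frac{5 w}{3}$ ($x{\left(w \right)} = - \frac{w \left(-5\right)}{3} = - \frac{\left(-5\right) w}{3} = \frac{5 w}{3}$)
$Y = \frac{420803}{3}$ ($Y = \frac{5}{3} \cdot 214 - -139911 = \frac{1070}{3} + 139911 = \frac{420803}{3} \approx 1.4027 \cdot 10^{5}$)
$\frac{201285 + 101937}{365883} + \frac{324080}{Y} = \frac{201285 + 101937}{365883} + \frac{324080}{\frac{420803}{3}} = 303222 \cdot \frac{1}{365883} + 324080 \cdot \frac{3}{420803} = \frac{101074}{121961} + \frac{972240}{420803} = \frac{161107605062}{51321554683}$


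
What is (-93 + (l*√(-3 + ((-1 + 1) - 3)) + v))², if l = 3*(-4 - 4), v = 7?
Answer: 3940 + 4128*I*√6 ≈ 3940.0 + 10112.0*I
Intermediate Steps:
l = -24 (l = 3*(-8) = -24)
(-93 + (l*√(-3 + ((-1 + 1) - 3)) + v))² = (-93 + (-24*√(-3 + ((-1 + 1) - 3)) + 7))² = (-93 + (-24*√(-3 + (0 - 3)) + 7))² = (-93 + (-24*√(-3 - 3) + 7))² = (-93 + (-24*I*√6 + 7))² = (-93 + (7 - 24*I*√6))² = (-86 - 24*I*√6)²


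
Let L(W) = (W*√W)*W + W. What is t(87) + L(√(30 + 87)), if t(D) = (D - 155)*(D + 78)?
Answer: -11220 + 3*√13 + 117*√3*13^(¼) ≈ -10824.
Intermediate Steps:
t(D) = (-155 + D)*(78 + D)
L(W) = W + W^(5/2) (L(W) = W^(3/2)*W + W = W^(5/2) + W = W + W^(5/2))
t(87) + L(√(30 + 87)) = (-12090 + 87² - 77*87) + (√(30 + 87) + (√(30 + 87))^(5/2)) = (-12090 + 7569 - 6699) + (√117 + (√117)^(5/2)) = -11220 + (3*√13 + (3*√13)^(5/2)) = -11220 + (3*√13 + 117*√3*13^(¼)) = -11220 + 3*√13 + 117*√3*13^(¼)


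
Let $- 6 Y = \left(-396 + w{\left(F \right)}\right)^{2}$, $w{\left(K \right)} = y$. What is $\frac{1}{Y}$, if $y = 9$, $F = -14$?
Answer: $- \frac{2}{49923} \approx -4.0062 \cdot 10^{-5}$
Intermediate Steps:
$w{\left(K \right)} = 9$
$Y = - \frac{49923}{2}$ ($Y = - \frac{\left(-396 + 9\right)^{2}}{6} = - \frac{\left(-387\right)^{2}}{6} = \left(- \frac{1}{6}\right) 149769 = - \frac{49923}{2} \approx -24962.0$)
$\frac{1}{Y} = \frac{1}{- \frac{49923}{2}} = - \frac{2}{49923}$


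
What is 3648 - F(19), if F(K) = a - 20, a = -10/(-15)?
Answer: 11002/3 ≈ 3667.3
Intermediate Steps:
a = ⅔ (a = -10*(-1/15) = ⅔ ≈ 0.66667)
F(K) = -58/3 (F(K) = ⅔ - 20 = -58/3)
3648 - F(19) = 3648 - 1*(-58/3) = 3648 + 58/3 = 11002/3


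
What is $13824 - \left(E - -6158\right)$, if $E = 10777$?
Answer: $-3111$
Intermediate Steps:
$13824 - \left(E - -6158\right) = 13824 - \left(10777 - -6158\right) = 13824 - \left(10777 + 6158\right) = 13824 - 16935 = -3111$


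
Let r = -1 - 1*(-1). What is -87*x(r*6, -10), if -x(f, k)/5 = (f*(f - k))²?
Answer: 0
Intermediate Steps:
r = 0 (r = -1 + 1 = 0)
x(f, k) = -5*f²*(f - k)²
-87*x(r*6, -10) = -(-435)*(0*6)²*(0*6 - 1*(-10))² = -(-435)*0²*(0 + 10)² = -(-435)*0*10² = -(-435)*0*100 = -87*0 = 0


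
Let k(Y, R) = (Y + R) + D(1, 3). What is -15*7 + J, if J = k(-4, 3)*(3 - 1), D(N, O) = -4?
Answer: -115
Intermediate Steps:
k(Y, R) = -4 + R + Y (k(Y, R) = (Y + R) - 4 = (R + Y) - 4 = -4 + R + Y)
J = -10 (J = (-4 + 3 - 4)*(3 - 1) = -5*2 = -10)
-15*7 + J = -15*7 - 10 = -105 - 10 = -115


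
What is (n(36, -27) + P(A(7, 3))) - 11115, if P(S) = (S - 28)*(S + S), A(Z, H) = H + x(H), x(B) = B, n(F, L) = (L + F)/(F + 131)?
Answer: -1900284/167 ≈ -11379.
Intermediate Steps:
n(F, L) = (F + L)/(131 + F)
A(Z, H) = 2*H (A(Z, H) = H + H = 2*H)
P(S) = 2*S*(-28 + S) (P(S) = (-28 + S)*(2*S) = 2*S*(-28 + S))
(n(36, -27) + P(A(7, 3))) - 11115 = ((36 - 27)/(131 + 36) + 2*(2*3)*(-28 + 2*3)) - 11115 = (9/167 + 2*6*(-28 + 6)) - 11115 = ((1/167)*9 + 2*6*(-22)) - 11115 = (9/167 - 264) - 11115 = -44079/167 - 11115 = -1900284/167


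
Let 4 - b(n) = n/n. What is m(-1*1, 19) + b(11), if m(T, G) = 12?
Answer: 15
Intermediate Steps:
b(n) = 3 (b(n) = 4 - n/n = 4 - 1*1 = 4 - 1 = 3)
m(-1*1, 19) + b(11) = 12 + 3 = 15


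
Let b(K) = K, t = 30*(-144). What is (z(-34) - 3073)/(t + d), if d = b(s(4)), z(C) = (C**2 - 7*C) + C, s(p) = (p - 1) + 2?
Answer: 1713/4315 ≈ 0.39699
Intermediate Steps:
t = -4320
s(p) = 1 + p (s(p) = (-1 + p) + 2 = 1 + p)
z(C) = C**2 - 6*C
d = 5 (d = 1 + 4 = 5)
(z(-34) - 3073)/(t + d) = (-34*(-6 - 34) - 3073)/(-4320 + 5) = (-34*(-40) - 3073)/(-4315) = (1360 - 3073)*(-1/4315) = -1713*(-1/4315) = 1713/4315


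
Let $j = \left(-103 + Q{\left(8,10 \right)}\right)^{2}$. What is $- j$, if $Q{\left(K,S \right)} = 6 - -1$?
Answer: $-9216$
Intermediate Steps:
$Q{\left(K,S \right)} = 7$ ($Q{\left(K,S \right)} = 6 + 1 = 7$)
$j = 9216$ ($j = \left(-103 + 7\right)^{2} = \left(-96\right)^{2} = 9216$)
$- j = \left(-1\right) 9216 = -9216$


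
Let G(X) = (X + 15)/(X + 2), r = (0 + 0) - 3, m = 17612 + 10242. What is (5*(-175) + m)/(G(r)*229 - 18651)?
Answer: -8993/7133 ≈ -1.2608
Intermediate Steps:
m = 27854
r = -3 (r = 0 - 3 = -3)
G(X) = (15 + X)/(2 + X)
(5*(-175) + m)/(G(r)*229 - 18651) = (5*(-175) + 27854)/(((15 - 3)/(2 - 3))*229 - 18651) = (-875 + 27854)/((12/(-1))*229 - 18651) = 26979/(-1*12*229 - 18651) = 26979/(-12*229 - 18651) = 26979/(-2748 - 18651) = 26979/(-21399) = 26979*(-1/21399) = -8993/7133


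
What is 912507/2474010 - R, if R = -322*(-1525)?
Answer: -404953899331/824670 ≈ -4.9105e+5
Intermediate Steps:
R = 491050
912507/2474010 - R = 912507/2474010 - 1*491050 = 912507*(1/2474010) - 491050 = 304169/824670 - 491050 = -404953899331/824670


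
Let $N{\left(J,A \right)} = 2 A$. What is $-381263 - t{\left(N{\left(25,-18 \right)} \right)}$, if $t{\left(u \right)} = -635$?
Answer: $-380628$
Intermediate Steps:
$-381263 - t{\left(N{\left(25,-18 \right)} \right)} = -381263 - -635 = -381263 + 635 = -380628$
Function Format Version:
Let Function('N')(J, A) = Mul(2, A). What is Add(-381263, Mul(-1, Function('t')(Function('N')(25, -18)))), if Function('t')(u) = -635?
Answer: -380628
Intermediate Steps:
Add(-381263, Mul(-1, Function('t')(Function('N')(25, -18)))) = Add(-381263, Mul(-1, -635)) = Add(-381263, 635) = -380628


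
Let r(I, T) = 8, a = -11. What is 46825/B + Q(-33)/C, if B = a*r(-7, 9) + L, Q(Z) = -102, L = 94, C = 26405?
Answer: 1236413513/158430 ≈ 7804.2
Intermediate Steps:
B = 6 (B = -11*8 + 94 = -88 + 94 = 6)
46825/B + Q(-33)/C = 46825/6 - 102/26405 = 1236413513/158430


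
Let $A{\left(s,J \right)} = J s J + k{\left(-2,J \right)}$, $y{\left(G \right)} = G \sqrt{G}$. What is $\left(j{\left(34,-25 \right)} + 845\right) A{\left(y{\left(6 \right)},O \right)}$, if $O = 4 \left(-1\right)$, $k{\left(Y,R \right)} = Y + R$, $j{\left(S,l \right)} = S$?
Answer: $-5274 + 84384 \sqrt{6} \approx 2.0142 \cdot 10^{5}$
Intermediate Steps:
$k{\left(Y,R \right)} = R + Y$
$y{\left(G \right)} = G^{\frac{3}{2}}$
$O = -4$
$A{\left(s,J \right)} = -2 + J + s J^{2}$ ($A{\left(s,J \right)} = J s J + \left(J - 2\right) = s J^{2} + \left(-2 + J\right) = -2 + J + s J^{2}$)
$\left(j{\left(34,-25 \right)} + 845\right) A{\left(y{\left(6 \right)},O \right)} = \left(34 + 845\right) \left(-2 - 4 + 6^{\frac{3}{2}} \left(-4\right)^{2}\right) = 879 \left(-2 - 4 + 6 \sqrt{6} \cdot 16\right) = 879 \left(-2 - 4 + 96 \sqrt{6}\right) = 879 \left(-6 + 96 \sqrt{6}\right) = -5274 + 84384 \sqrt{6}$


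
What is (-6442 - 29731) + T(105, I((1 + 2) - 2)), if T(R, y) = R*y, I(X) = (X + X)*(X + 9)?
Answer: -34073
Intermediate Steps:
I(X) = 2*X*(9 + X) (I(X) = (2*X)*(9 + X) = 2*X*(9 + X))
(-6442 - 29731) + T(105, I((1 + 2) - 2)) = (-6442 - 29731) + 105*(2*((1 + 2) - 2)*(9 + ((1 + 2) - 2))) = -36173 + 105*(2*(3 - 2)*(9 + (3 - 2))) = -36173 + 105*(2*1*(9 + 1)) = -36173 + 105*(2*1*10) = -36173 + 105*20 = -36173 + 2100 = -34073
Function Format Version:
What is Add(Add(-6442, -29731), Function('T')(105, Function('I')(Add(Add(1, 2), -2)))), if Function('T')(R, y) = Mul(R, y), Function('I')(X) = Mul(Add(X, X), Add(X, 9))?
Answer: -34073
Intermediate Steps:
Function('I')(X) = Mul(2, X, Add(9, X)) (Function('I')(X) = Mul(Mul(2, X), Add(9, X)) = Mul(2, X, Add(9, X)))
Add(Add(-6442, -29731), Function('T')(105, Function('I')(Add(Add(1, 2), -2)))) = Add(Add(-6442, -29731), Mul(105, Mul(2, Add(Add(1, 2), -2), Add(9, Add(Add(1, 2), -2))))) = Add(-36173, Mul(105, Mul(2, Add(3, -2), Add(9, Add(3, -2))))) = Add(-36173, Mul(105, Mul(2, 1, Add(9, 1)))) = Add(-36173, Mul(105, Mul(2, 1, 10))) = Add(-36173, Mul(105, 20)) = Add(-36173, 2100) = -34073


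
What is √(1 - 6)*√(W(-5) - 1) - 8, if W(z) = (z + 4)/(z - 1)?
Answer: -8 - 5*√6/6 ≈ -10.041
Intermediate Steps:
W(z) = (4 + z)/(-1 + z)
√(1 - 6)*√(W(-5) - 1) - 8 = √(1 - 6)*√((4 - 5)/(-1 - 5) - 1) - 8 = √(-5)*√(-1/(-6) - 1) - 8 = (I*√5)*√(-⅙*(-1) - 1) - 8 = (I*√5)*√(⅙ - 1) - 8 = (I*√5)*√(-⅚) - 8 = (I*√5)*(I*√30/6) - 8 = -5*√6/6 - 8 = -8 - 5*√6/6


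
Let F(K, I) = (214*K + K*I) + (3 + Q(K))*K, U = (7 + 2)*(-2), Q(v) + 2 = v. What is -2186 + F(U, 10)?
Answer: -5912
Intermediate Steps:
Q(v) = -2 + v
U = -18 (U = 9*(-2) = -18)
F(K, I) = 214*K + I*K + K*(1 + K) (F(K, I) = (214*K + K*I) + (3 + (-2 + K))*K = (214*K + I*K) + (1 + K)*K = (214*K + I*K) + K*(1 + K) = 214*K + I*K + K*(1 + K))
-2186 + F(U, 10) = -2186 - 18*(215 + 10 - 18) = -2186 - 18*207 = -2186 - 3726 = -5912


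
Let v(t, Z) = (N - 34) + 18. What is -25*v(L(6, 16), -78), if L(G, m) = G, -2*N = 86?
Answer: 1475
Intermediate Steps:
N = -43 (N = -½*86 = -43)
v(t, Z) = -59 (v(t, Z) = (-43 - 34) + 18 = -77 + 18 = -59)
-25*v(L(6, 16), -78) = -25*(-59) = 1475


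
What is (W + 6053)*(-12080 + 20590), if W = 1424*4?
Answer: 99983990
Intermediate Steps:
W = 5696
(W + 6053)*(-12080 + 20590) = (5696 + 6053)*(-12080 + 20590) = 11749*8510 = 99983990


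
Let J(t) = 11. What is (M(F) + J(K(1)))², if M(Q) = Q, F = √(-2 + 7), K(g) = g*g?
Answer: (11 + √5)² ≈ 175.19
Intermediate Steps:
K(g) = g²
F = √5 ≈ 2.2361
(M(F) + J(K(1)))² = (√5 + 11)² = (11 + √5)²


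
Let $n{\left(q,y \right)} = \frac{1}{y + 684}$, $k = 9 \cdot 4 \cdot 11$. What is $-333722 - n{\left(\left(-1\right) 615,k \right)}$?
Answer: $- \frac{360419761}{1080} \approx -3.3372 \cdot 10^{5}$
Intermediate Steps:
$k = 396$ ($k = 36 \cdot 11 = 396$)
$n{\left(q,y \right)} = \frac{1}{684 + y}$
$-333722 - n{\left(\left(-1\right) 615,k \right)} = -333722 - \frac{1}{684 + 396} = -333722 - \frac{1}{1080} = - \frac{360419761}{1080}$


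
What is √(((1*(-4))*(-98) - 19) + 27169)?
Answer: √27542 ≈ 165.96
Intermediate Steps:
√(((1*(-4))*(-98) - 19) + 27169) = √((-4*(-98) - 19) + 27169) = √((392 - 19) + 27169) = √(373 + 27169) = √27542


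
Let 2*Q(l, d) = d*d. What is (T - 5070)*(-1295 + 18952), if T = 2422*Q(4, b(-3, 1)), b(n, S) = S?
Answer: -68138363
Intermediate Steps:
Q(l, d) = d**2/2 (Q(l, d) = (d*d)/2 = d**2/2)
T = 1211 (T = 2422*((1/2)*1**2) = 2422*((1/2)*1) = 2422*(1/2) = 1211)
(T - 5070)*(-1295 + 18952) = (1211 - 5070)*(-1295 + 18952) = -3859*17657 = -68138363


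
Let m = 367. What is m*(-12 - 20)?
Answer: -11744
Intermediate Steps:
m*(-12 - 20) = 367*(-12 - 20) = 367*(-32) = -11744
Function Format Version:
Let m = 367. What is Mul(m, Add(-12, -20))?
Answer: -11744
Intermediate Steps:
Mul(m, Add(-12, -20)) = Mul(367, Add(-12, -20)) = Mul(367, -32) = -11744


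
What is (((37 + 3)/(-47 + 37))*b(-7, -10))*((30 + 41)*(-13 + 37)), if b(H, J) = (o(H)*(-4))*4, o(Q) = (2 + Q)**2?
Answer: 2726400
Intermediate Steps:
b(H, J) = -16*(2 + H)**2 (b(H, J) = ((2 + H)**2*(-4))*4 = -4*(2 + H)**2*4 = -16*(2 + H)**2)
(((37 + 3)/(-47 + 37))*b(-7, -10))*((30 + 41)*(-13 + 37)) = (((37 + 3)/(-47 + 37))*(-16*(2 - 7)**2))*((30 + 41)*(-13 + 37)) = ((40/(-10))*(-16*(-5)**2))*(71*24) = ((40*(-1/10))*(-16*25))*1704 = -4*(-400)*1704 = 1600*1704 = 2726400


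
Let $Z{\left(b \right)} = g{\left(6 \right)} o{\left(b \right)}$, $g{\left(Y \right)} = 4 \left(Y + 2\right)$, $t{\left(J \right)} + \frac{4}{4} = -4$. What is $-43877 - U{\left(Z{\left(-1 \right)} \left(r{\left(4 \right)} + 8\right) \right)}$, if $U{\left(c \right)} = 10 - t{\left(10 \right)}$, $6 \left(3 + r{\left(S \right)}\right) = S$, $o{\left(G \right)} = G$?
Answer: $-43892$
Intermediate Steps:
$t{\left(J \right)} = -5$ ($t{\left(J \right)} = -1 - 4 = -5$)
$g{\left(Y \right)} = 8 + 4 Y$ ($g{\left(Y \right)} = 4 \left(2 + Y\right) = 8 + 4 Y$)
$r{\left(S \right)} = -3 + \frac{S}{6}$
$Z{\left(b \right)} = 32 b$ ($Z{\left(b \right)} = \left(8 + 4 \cdot 6\right) b = \left(8 + 24\right) b = 32 b$)
$U{\left(c \right)} = 15$ ($U{\left(c \right)} = 10 - -5 = 10 + 5 = 15$)
$-43877 - U{\left(Z{\left(-1 \right)} \left(r{\left(4 \right)} + 8\right) \right)} = -43877 - 15 = -43892$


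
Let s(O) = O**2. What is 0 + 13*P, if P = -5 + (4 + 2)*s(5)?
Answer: 1885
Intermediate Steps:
P = 145 (P = -5 + (4 + 2)*5**2 = -5 + 6*25 = -5 + 150 = 145)
0 + 13*P = 0 + 13*145 = 0 + 1885 = 1885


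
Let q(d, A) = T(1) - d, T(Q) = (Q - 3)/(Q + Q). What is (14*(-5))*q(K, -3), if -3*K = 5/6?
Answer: 455/9 ≈ 50.556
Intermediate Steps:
K = -5/18 (K = -5/(3*6) = -⅓*⅚ = -5/18 ≈ -0.27778)
T(Q) = (-3 + Q)/(2*Q) (T(Q) = (-3 + Q)/((2*Q)) = (-3 + Q)*(1/(2*Q)) = (-3 + Q)/(2*Q))
q(d, A) = -1 - d (q(d, A) = (½)*(-3 + 1)/1 - d = (½)*1*(-2) - d = -1 - d)
(14*(-5))*q(K, -3) = (14*(-5))*(-1 - 1*(-5/18)) = -70*(-1 + 5/18) = -70*(-13/18) = 455/9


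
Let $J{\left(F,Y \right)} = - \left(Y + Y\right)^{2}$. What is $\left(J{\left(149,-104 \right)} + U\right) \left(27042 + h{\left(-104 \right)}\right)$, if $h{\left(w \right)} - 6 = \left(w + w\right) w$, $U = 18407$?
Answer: $-1210038760$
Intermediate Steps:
$J{\left(F,Y \right)} = - 4 Y^{2}$ ($J{\left(F,Y \right)} = - \left(2 Y\right)^{2} = - 4 Y^{2}$)
$h{\left(w \right)} = 6 + 2 w^{2}$ ($h{\left(w \right)} = 6 + \left(w + w\right) w = 6 + 2 w w = 6 + 2 w^{2}$)
$\left(J{\left(149,-104 \right)} + U\right) \left(27042 + h{\left(-104 \right)}\right) = \left(- 4 \left(-104\right)^{2} + 18407\right) \left(27042 + \left(6 + 2 \left(-104\right)^{2}\right)\right) = \left(\left(-4\right) 10816 + 18407\right) \left(27042 + \left(6 + 2 \cdot 10816\right)\right) = \left(-43264 + 18407\right) \left(27042 + \left(6 + 21632\right)\right) = - 24857 \left(27042 + 21638\right) = \left(-24857\right) 48680 = -1210038760$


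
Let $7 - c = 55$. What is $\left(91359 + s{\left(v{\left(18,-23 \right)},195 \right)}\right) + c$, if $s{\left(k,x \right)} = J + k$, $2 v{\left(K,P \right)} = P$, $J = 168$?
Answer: $\frac{182935}{2} \approx 91468.0$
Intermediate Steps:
$v{\left(K,P \right)} = \frac{P}{2}$
$s{\left(k,x \right)} = 168 + k$
$c = -48$ ($c = 7 - 55 = -48$)
$\left(91359 + s{\left(v{\left(18,-23 \right)},195 \right)}\right) + c = \left(91359 + \left(168 + \frac{1}{2} \left(-23\right)\right)\right) - 48 = \left(91359 + \left(168 - \frac{23}{2}\right)\right) - 48 = \left(91359 + \frac{313}{2}\right) - 48 = \frac{183031}{2} - 48 = \frac{182935}{2}$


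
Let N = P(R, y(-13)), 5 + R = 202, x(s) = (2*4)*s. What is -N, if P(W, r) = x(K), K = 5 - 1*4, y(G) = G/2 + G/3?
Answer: -8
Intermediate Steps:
y(G) = 5*G/6 (y(G) = G*(½) + G*(⅓) = G/2 + G/3 = 5*G/6)
K = 1 (K = 5 - 4 = 1)
x(s) = 8*s
R = 197 (R = -5 + 202 = 197)
P(W, r) = 8 (P(W, r) = 8*1 = 8)
N = 8
-N = -1*8 = -8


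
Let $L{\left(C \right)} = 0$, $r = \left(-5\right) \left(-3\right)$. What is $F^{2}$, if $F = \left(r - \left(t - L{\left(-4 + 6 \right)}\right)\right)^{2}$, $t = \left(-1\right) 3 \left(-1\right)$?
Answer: $20736$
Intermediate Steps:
$r = 15$
$t = 3$ ($t = \left(-3\right) \left(-1\right) = 3$)
$F = 144$ ($F = \left(15 + \left(0 - 3\right)\right)^{2} = \left(15 - 3\right)^{2} = 12^{2} = 144$)
$F^{2} = 144^{2} = 20736$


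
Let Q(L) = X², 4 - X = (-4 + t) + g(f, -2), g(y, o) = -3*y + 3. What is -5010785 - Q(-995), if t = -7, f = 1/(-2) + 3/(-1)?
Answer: -20043149/4 ≈ -5.0108e+6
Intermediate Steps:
f = -7/2 (f = 1*(-½) + 3*(-1) = -½ - 3 = -7/2 ≈ -3.5000)
g(y, o) = 3 - 3*y
X = 3/2 (X = 4 - ((-4 - 7) + (3 - 3*(-7/2))) = 4 - (-11 + (3 + 21/2)) = 4 - (-11 + 27/2) = 4 - 1*5/2 = 4 - 5/2 = 3/2 ≈ 1.5000)
Q(L) = 9/4 (Q(L) = (3/2)² = 9/4)
-5010785 - Q(-995) = -5010785 - 1*9/4 = -5010785 - 9/4 = -20043149/4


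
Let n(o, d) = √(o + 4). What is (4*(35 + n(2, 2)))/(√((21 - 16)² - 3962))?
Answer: 4*I*√3937*(-35 - √6)/3937 ≈ -2.3874*I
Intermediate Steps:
n(o, d) = √(4 + o)
(4*(35 + n(2, 2)))/(√((21 - 16)² - 3962)) = (4*(35 + √(4 + 2)))/(√((21 - 16)² - 3962)) = (4*(35 + √6))/(√(5² - 3962)) = (140 + 4*√6)/(√(25 - 3962)) = (140 + 4*√6)/(√(-3937)) = (140 + 4*√6)/((I*√3937)) = (140 + 4*√6)*(-I*√3937/3937) = -I*√3937*(140 + 4*√6)/3937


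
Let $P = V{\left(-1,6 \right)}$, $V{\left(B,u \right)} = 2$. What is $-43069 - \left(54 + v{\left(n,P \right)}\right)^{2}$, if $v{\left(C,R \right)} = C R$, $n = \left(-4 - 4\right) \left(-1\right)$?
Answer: $-47969$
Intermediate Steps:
$n = 8$ ($n = \left(-8\right) \left(-1\right) = 8$)
$P = 2$
$-43069 - \left(54 + v{\left(n,P \right)}\right)^{2} = -43069 - \left(54 + 8 \cdot 2\right)^{2} = -43069 - \left(54 + 16\right)^{2} = -43069 - 70^{2} = -43069 - 4900 = -47969$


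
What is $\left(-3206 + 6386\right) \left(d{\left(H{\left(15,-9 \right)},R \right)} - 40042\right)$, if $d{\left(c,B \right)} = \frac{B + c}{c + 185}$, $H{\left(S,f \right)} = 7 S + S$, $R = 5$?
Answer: $- \frac{7767267660}{61} \approx -1.2733 \cdot 10^{8}$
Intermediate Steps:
$H{\left(S,f \right)} = 8 S$
$d{\left(c,B \right)} = \frac{B + c}{185 + c}$
$\left(-3206 + 6386\right) \left(d{\left(H{\left(15,-9 \right)},R \right)} - 40042\right) = \left(-3206 + 6386\right) \left(\frac{5 + 8 \cdot 15}{185 + 8 \cdot 15} - 40042\right) = 3180 \left(\frac{5 + 120}{185 + 120} - 40042\right) = 3180 \left(\frac{1}{305} \cdot 125 - 40042\right) = 3180 \left(\frac{25}{61} - 40042\right) = 3180 \left(- \frac{2442537}{61}\right) = - \frac{7767267660}{61}$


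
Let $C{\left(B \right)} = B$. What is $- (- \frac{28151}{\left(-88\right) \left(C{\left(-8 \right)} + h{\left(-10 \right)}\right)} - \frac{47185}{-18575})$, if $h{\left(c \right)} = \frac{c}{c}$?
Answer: $\frac{98767773}{2288440} \approx 43.159$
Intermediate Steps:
$h{\left(c \right)} = 1$
$- (- \frac{28151}{\left(-88\right) \left(C{\left(-8 \right)} + h{\left(-10 \right)}\right)} - \frac{47185}{-18575}) = - (- \frac{28151}{\left(-88\right) \left(-8 + 1\right)} - \frac{47185}{-18575}) = - (- \frac{28151}{\left(-88\right) \left(-7\right)} - - \frac{9437}{3715}) = - (- \frac{28151}{616} + \frac{9437}{3715}) = \left(-1\right) \left(- \frac{98767773}{2288440}\right) = \frac{98767773}{2288440}$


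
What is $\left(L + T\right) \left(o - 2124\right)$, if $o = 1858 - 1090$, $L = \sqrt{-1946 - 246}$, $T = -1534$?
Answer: $2080104 - 5424 i \sqrt{137} \approx 2.0801 \cdot 10^{6} - 63486.0 i$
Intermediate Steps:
$L = 4 i \sqrt{137}$ ($L = \sqrt{-2192} = 4 i \sqrt{137} \approx 46.819 i$)
$o = 768$ ($o = 1858 - 1090 = 768$)
$\left(L + T\right) \left(o - 2124\right) = \left(4 i \sqrt{137} - 1534\right) \left(768 - 2124\right) = \left(-1534 + 4 i \sqrt{137}\right) \left(-1356\right) = 2080104 - 5424 i \sqrt{137}$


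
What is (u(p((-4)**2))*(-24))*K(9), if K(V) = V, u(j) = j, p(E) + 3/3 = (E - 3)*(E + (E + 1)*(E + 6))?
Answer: -1094904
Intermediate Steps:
p(E) = -1 + (-3 + E)*(E + (1 + E)*(6 + E)) (p(E) = -1 + (E - 3)*(E + (E + 1)*(E + 6)) = -1 + (-3 + E)*(E + (1 + E)*(6 + E)))
(u(p((-4)**2))*(-24))*K(9) = ((-19 + ((-4)**2)**3 - 18*(-4)**2 + 5*((-4)**2)**2)*(-24))*9 = ((-19 + 16**3 - 18*16 + 5*16**2)*(-24))*9 = ((-19 + 4096 - 288 + 5*256)*(-24))*9 = ((-19 + 4096 - 288 + 1280)*(-24))*9 = (5069*(-24))*9 = -121656*9 = -1094904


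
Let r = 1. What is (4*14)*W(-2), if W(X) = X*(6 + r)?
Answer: -784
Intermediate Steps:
W(X) = 7*X (W(X) = X*(6 + 1) = X*7 = 7*X)
(4*14)*W(-2) = (4*14)*(7*(-2)) = 56*(-14) = -784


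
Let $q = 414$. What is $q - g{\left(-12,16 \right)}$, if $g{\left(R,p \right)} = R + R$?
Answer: $438$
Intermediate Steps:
$g{\left(R,p \right)} = 2 R$
$q - g{\left(-12,16 \right)} = 414 - 2 \left(-12\right) = 414 - -24 = 414 + 24 = 438$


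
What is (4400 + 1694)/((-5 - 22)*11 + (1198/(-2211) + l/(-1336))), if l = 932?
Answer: -4500260556/220242073 ≈ -20.433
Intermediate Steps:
(4400 + 1694)/((-5 - 22)*11 + (1198/(-2211) + l/(-1336))) = (4400 + 1694)/((-5 - 22)*11 + (1198/(-2211) + 932/(-1336))) = 6094/(-27*11 + (1198*(-1/2211) + 932*(-1/1336))) = 6094/(-297 + (-1198/2211 - 233/334)) = 6094/(-297 - 915295/738474) = 6094/(-220242073/738474) = 6094*(-738474/220242073) = -4500260556/220242073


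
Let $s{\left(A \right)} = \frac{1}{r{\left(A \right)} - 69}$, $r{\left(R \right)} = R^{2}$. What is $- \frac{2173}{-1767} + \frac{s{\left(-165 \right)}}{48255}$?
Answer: $\frac{30618569599}{24897842820} \approx 1.2298$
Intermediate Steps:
$s{\left(A \right)} = \frac{1}{-69 + A^{2}}$ ($s{\left(A \right)} = \frac{1}{A^{2} - 69} = \frac{1}{-69 + A^{2}}$)
$- \frac{2173}{-1767} + \frac{s{\left(-165 \right)}}{48255} = - \frac{2173}{-1767} + \frac{1}{\left(-69 + \left(-165\right)^{2}\right) 48255} = \left(-2173\right) \left(- \frac{1}{1767}\right) + \frac{1}{-69 + 27225} \cdot \frac{1}{48255} = \frac{2173}{1767} + \frac{1}{27156} \cdot \frac{1}{48255} = \frac{2173}{1767} + \frac{1}{1310412780} = \frac{30618569599}{24897842820}$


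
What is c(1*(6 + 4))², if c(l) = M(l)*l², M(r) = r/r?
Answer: 10000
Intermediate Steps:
M(r) = 1
c(l) = l² (c(l) = 1*l² = l²)
c(1*(6 + 4))² = ((1*(6 + 4))²)² = ((1*10)²)² = (10²)² = 100² = 10000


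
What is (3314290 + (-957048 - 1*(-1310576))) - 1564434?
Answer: 2103384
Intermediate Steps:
(3314290 + (-957048 - 1*(-1310576))) - 1564434 = (3314290 + (-957048 + 1310576)) - 1564434 = (3314290 + 353528) - 1564434 = 3667818 - 1564434 = 2103384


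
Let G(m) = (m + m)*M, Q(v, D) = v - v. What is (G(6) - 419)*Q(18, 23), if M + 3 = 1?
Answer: 0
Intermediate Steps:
Q(v, D) = 0
M = -2 (M = -3 + 1 = -2)
G(m) = -4*m (G(m) = (m + m)*(-2) = (2*m)*(-2) = -4*m)
(G(6) - 419)*Q(18, 23) = (-4*6 - 419)*0 = (-24 - 419)*0 = -443*0 = 0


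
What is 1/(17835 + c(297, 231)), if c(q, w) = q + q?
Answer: 1/18429 ≈ 5.4262e-5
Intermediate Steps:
c(q, w) = 2*q
1/(17835 + c(297, 231)) = 1/(17835 + 2*297) = 1/(17835 + 594) = 1/18429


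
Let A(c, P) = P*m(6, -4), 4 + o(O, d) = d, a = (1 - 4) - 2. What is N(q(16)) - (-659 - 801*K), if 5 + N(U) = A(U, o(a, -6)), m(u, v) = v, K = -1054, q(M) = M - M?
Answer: -843560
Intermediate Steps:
a = -5 (a = -3 - 2 = -5)
o(O, d) = -4 + d
q(M) = 0
A(c, P) = -4*P (A(c, P) = P*(-4) = -4*P)
N(U) = 35 (N(U) = -5 - 4*(-4 - 6) = -5 - 4*(-10) = -5 + 40 = 35)
N(q(16)) - (-659 - 801*K) = 35 - (-659 - 801*(-1054)) = 35 - (-659 + 844254) = 35 - 1*843595 = 35 - 843595 = -843560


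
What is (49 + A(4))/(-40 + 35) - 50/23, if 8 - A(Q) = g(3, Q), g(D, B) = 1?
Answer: -1538/115 ≈ -13.374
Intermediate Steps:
A(Q) = 7 (A(Q) = 8 - 1*1 = 8 - 1 = 7)
(49 + A(4))/(-40 + 35) - 50/23 = (49 + 7)/(-40 + 35) - 50/23 = 56/(-5) - 50*1/23 = 56*(-⅕) - 50/23 = -56/5 - 50/23 = -1538/115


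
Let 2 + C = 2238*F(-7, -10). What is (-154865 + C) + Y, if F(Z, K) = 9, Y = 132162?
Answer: -2563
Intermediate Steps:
C = 20140 (C = -2 + 2238*9 = -2 + 20142 = 20140)
(-154865 + C) + Y = (-154865 + 20140) + 132162 = -134725 + 132162 = -2563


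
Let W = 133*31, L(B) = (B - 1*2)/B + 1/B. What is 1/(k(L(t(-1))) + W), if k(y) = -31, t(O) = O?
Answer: 1/4092 ≈ 0.00024438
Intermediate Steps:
L(B) = 1/B + (-2 + B)/B (L(B) = (B - 2)/B + 1/B = (-2 + B)/B + 1/B = 1/B + (-2 + B)/B)
W = 4123
1/(k(L(t(-1))) + W) = 1/(-31 + 4123) = 1/4092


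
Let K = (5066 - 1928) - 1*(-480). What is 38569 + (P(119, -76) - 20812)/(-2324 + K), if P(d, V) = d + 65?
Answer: 24943829/647 ≈ 38553.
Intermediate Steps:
K = 3618 (K = 3138 + 480 = 3618)
P(d, V) = 65 + d
38569 + (P(119, -76) - 20812)/(-2324 + K) = 38569 + ((65 + 119) - 20812)/(-2324 + 3618) = 38569 + (184 - 20812)/1294 = 38569 - 20628*1/1294 = 38569 - 10314/647 = 24943829/647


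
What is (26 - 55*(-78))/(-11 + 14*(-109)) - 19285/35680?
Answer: -36727185/10968032 ≈ -3.3486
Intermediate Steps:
(26 - 55*(-78))/(-11 + 14*(-109)) - 19285/35680 = (26 + 4290)/(-11 - 1526) - 19285*1/35680 = 4316/(-1537) - 3857/7136 = 4316*(-1/1537) - 3857/7136 = -4316/1537 - 3857/7136 = -36727185/10968032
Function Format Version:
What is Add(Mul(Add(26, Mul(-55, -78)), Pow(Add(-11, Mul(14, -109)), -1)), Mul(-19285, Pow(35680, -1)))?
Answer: Rational(-36727185, 10968032) ≈ -3.3486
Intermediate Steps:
Add(Mul(Add(26, Mul(-55, -78)), Pow(Add(-11, Mul(14, -109)), -1)), Mul(-19285, Pow(35680, -1))) = Add(Mul(Add(26, 4290), Pow(Add(-11, -1526), -1)), Mul(-19285, Rational(1, 35680))) = Add(Mul(4316, Pow(-1537, -1)), Rational(-3857, 7136)) = Add(Mul(4316, Rational(-1, 1537)), Rational(-3857, 7136)) = Add(Rational(-4316, 1537), Rational(-3857, 7136)) = Rational(-36727185, 10968032)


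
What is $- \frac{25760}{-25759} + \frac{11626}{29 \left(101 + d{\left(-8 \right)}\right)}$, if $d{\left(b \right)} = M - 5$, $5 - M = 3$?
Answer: $\frac{186342027}{36603539} \approx 5.0908$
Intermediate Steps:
$M = 2$ ($M = 5 - 3 = 2$)
$d{\left(b \right)} = -3$ ($d{\left(b \right)} = 2 - 5 = -3$)
$- \frac{25760}{-25759} + \frac{11626}{29 \left(101 + d{\left(-8 \right)}\right)} = - \frac{25760}{-25759} + \frac{11626}{29 \left(101 - 3\right)} = \left(-25760\right) \left(- \frac{1}{25759}\right) + \frac{11626}{29 \cdot 98} = \frac{25760}{25759} + \frac{11626}{2842} = \frac{25760}{25759} + 11626 \cdot \frac{1}{2842} = \frac{25760}{25759} + \frac{5813}{1421} = \frac{186342027}{36603539}$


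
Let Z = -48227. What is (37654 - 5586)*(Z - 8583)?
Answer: -1821783080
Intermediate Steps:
(37654 - 5586)*(Z - 8583) = (37654 - 5586)*(-48227 - 8583) = 32068*(-56810) = -1821783080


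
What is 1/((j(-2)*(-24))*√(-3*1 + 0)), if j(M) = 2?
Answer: I*√3/144 ≈ 0.012028*I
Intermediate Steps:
1/((j(-2)*(-24))*√(-3*1 + 0)) = 1/((2*(-24))*√(-3*1 + 0)) = 1/(-48*√(-3 + 0)) = 1/(-48*I*√3) = I*√3/144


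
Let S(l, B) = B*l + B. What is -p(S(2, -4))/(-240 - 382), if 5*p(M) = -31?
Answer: -31/3110 ≈ -0.0099678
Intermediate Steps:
S(l, B) = B + B*l
p(M) = -31/5 (p(M) = (⅕)*(-31) = -31/5)
-p(S(2, -4))/(-240 - 382) = -(-31)/(5*(-240 - 382)) = -(-31)/(5*(-622)) = -(-31)*(-1)/(5*622) = -1*31/3110 = -31/3110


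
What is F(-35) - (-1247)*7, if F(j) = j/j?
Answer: 8730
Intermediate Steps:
F(j) = 1
F(-35) - (-1247)*7 = 1 - (-1247)*7 = 1 - 1*(-8729) = 1 + 8729 = 8730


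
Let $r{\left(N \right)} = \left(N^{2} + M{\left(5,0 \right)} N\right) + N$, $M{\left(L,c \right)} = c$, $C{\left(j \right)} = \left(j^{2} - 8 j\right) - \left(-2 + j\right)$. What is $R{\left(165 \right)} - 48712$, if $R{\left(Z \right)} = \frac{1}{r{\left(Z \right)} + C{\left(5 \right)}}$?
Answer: $- \frac{1333344863}{27372} \approx -48712.0$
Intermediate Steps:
$C{\left(j \right)} = 2 + j^{2} - 9 j$
$r{\left(N \right)} = N + N^{2}$ ($r{\left(N \right)} = \left(N^{2} + 0 N\right) + N = \left(N^{2} + 0\right) + N = N^{2} + N = N + N^{2}$)
$R{\left(Z \right)} = \frac{1}{-18 + Z \left(1 + Z\right)}$ ($R{\left(Z \right)} = \frac{1}{Z \left(1 + Z\right) + \left(2 + 5^{2} - 45\right)} = \frac{1}{Z \left(1 + Z\right) + \left(2 + 25 - 45\right)} = \frac{1}{Z \left(1 + Z\right) - 18} = \frac{1}{-18 + Z \left(1 + Z\right)}$)
$R{\left(165 \right)} - 48712 = \frac{1}{-18 + 165 \left(1 + 165\right)} - 48712 = \frac{1}{-18 + 165 \cdot 166} - 48712 = \frac{1}{-18 + 27390} - 48712 = \frac{1}{27372} - 48712 = - \frac{1333344863}{27372}$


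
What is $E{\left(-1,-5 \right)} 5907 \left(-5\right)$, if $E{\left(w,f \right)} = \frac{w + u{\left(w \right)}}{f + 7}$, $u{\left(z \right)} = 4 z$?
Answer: $\frac{147675}{2} \approx 73838.0$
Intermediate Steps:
$E{\left(w,f \right)} = \frac{5 w}{7 + f}$ ($E{\left(w,f \right)} = \frac{w + 4 w}{f + 7} = \frac{5 w}{7 + f}$)
$E{\left(-1,-5 \right)} 5907 \left(-5\right) = 5 \left(-1\right) \frac{1}{7 - 5} \cdot 5907 \left(-5\right) = 5 \left(-1\right) \frac{1}{2} \left(-29535\right) = \left(- \frac{5}{2}\right) \left(-29535\right) = \frac{147675}{2}$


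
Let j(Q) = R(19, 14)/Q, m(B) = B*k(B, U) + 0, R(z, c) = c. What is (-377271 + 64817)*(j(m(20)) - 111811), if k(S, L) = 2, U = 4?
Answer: 349356848351/10 ≈ 3.4936e+10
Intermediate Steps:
m(B) = 2*B (m(B) = B*2 + 0 = 2*B + 0 = 2*B)
j(Q) = 14/Q
(-377271 + 64817)*(j(m(20)) - 111811) = (-377271 + 64817)*(14/((2*20)) - 111811) = -312454*(14/40 - 111811) = -312454*(14*(1/40) - 111811) = -312454*(7/20 - 111811) = -312454*(-2236213/20) = 349356848351/10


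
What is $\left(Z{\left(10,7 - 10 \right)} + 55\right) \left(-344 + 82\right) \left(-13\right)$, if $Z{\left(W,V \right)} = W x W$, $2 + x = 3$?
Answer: $527930$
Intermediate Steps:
$x = 1$ ($x = -2 + 3 = 1$)
$Z{\left(W,V \right)} = W^{2}$ ($Z{\left(W,V \right)} = W 1 W = W W = W^{2}$)
$\left(Z{\left(10,7 - 10 \right)} + 55\right) \left(-344 + 82\right) \left(-13\right) = \left(10^{2} + 55\right) \left(-344 + 82\right) \left(-13\right) = \left(100 + 55\right) \left(-262\right) \left(-13\right) = 155 \left(-262\right) \left(-13\right) = \left(-40610\right) \left(-13\right) = 527930$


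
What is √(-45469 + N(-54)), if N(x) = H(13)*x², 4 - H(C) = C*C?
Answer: I*√526609 ≈ 725.68*I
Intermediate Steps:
H(C) = 4 - C² (H(C) = 4 - C*C = 4 - C²)
N(x) = -165*x² (N(x) = (4 - 1*13²)*x² = (4 - 1*169)*x² = (4 - 169)*x² = -165*x²)
√(-45469 + N(-54)) = √(-45469 - 165*(-54)²) = √(-45469 - 165*2916) = √(-45469 - 481140) = √(-526609) = I*√526609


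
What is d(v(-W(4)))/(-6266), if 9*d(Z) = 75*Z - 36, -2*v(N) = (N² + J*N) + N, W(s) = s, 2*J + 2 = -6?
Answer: 181/9399 ≈ 0.019257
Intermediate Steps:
J = -4 (J = -1 + (½)*(-6) = -1 - 3 = -4)
v(N) = -N²/2 + 3*N/2 (v(N) = -((N² - 4*N) + N)/2 = -(N² - 3*N)/2 = -N²/2 + 3*N/2)
d(Z) = -4 + 25*Z/3 (d(Z) = (75*Z - 36)/9 = (-36 + 75*Z)/9 = -4 + 25*Z/3)
d(v(-W(4)))/(-6266) = (-4 + 25*((-1*4)*(3 - (-1)*4)/2)/3)/(-6266) = (-4 + 25*((½)*(-4)*(3 - 1*(-4)))/3)*(-1/6266) = (-4 + 25*((½)*(-4)*(3 + 4))/3)*(-1/6266) = (-4 + 25*((½)*(-4)*7)/3)*(-1/6266) = (-4 + (25/3)*(-14))*(-1/6266) = (-4 - 350/3)*(-1/6266) = -362/3*(-1/6266) = 181/9399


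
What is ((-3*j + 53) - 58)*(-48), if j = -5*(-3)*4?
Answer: 8880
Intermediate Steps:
j = 60 (j = 15*4 = 60)
((-3*j + 53) - 58)*(-48) = ((-3*60 + 53) - 58)*(-48) = ((-180 + 53) - 58)*(-48) = (-127 - 58)*(-48) = -185*(-48) = 8880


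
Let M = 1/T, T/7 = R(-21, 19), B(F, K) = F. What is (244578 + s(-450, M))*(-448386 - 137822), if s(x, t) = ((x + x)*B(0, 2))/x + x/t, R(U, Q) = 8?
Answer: -128601138624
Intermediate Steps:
T = 56 (T = 7*8 = 56)
M = 1/56 ≈ 0.017857
s(x, t) = x/t (s(x, t) = ((x + x)*0)/x + x/t = ((2*x)*0)/x + x/t = 0/x + x/t = 0 + x/t = x/t)
(244578 + s(-450, M))*(-448386 - 137822) = (244578 - 450/1/56)*(-448386 - 137822) = (244578 - 450*56)*(-586208) = (244578 - 25200)*(-586208) = 219378*(-586208) = -128601138624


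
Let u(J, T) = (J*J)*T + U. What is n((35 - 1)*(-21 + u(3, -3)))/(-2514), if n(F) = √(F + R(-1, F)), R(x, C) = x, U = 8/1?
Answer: -I*√1361/2514 ≈ -0.014675*I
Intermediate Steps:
U = 8 (U = 8*1 = 8)
u(J, T) = 8 + T*J² (u(J, T) = (J*J)*T + 8 = J²*T + 8 = T*J² + 8 = 8 + T*J²)
n(F) = √(-1 + F) (n(F) = √(F - 1) = √(-1 + F))
n((35 - 1)*(-21 + u(3, -3)))/(-2514) = √(-1 + (35 - 1)*(-21 + (8 - 3*3²)))/(-2514) = √(-1 + 34*(-21 + (8 - 3*9)))*(-1/2514) = √(-1 + 34*(-21 + (8 - 27)))*(-1/2514) = √(-1 + 34*(-21 - 19))*(-1/2514) = √(-1 + 34*(-40))*(-1/2514) = √(-1 - 1360)*(-1/2514) = √(-1361)*(-1/2514) = (I*√1361)*(-1/2514) = -I*√1361/2514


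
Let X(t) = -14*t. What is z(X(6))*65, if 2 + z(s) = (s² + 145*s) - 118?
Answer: -340860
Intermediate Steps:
z(s) = -120 + s² + 145*s (z(s) = -2 + ((s² + 145*s) - 118) = -2 + (-118 + s² + 145*s) = -120 + s² + 145*s)
z(X(6))*65 = (-120 + (-14*6)² + 145*(-14*6))*65 = (-120 + (-84)² + 145*(-84))*65 = (-120 + 7056 - 12180)*65 = -5244*65 = -340860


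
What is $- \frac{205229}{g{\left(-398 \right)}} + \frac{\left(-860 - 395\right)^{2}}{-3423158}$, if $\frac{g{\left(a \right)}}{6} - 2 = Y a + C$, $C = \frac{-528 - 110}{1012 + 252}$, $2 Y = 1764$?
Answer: $- \frac{826275988465013}{2278321902787518} \approx -0.36267$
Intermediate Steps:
$Y = 882$ ($Y = \frac{1}{2} \cdot 1764 = 882$)
$C = - \frac{319}{632}$ ($C = \frac{-528 - 110}{1264} = \left(-528 - 110\right) \frac{1}{1264} = \left(-638\right) \frac{1}{1264} = - \frac{319}{632} \approx -0.50475$)
$g{\left(a \right)} = \frac{2835}{316} + 5292 a$ ($g{\left(a \right)} = 12 + 6 \left(882 a - \frac{319}{632}\right) = 12 + 6 \left(- \frac{319}{632} + 882 a\right) = 12 + \left(- \frac{957}{316} + 5292 a\right) = \frac{2835}{316} + 5292 a$)
$- \frac{205229}{g{\left(-398 \right)}} + \frac{\left(-860 - 395\right)^{2}}{-3423158} = - \frac{205229}{\frac{2835}{316} + 5292 \left(-398\right)} + \frac{\left(-860 - 395\right)^{2}}{-3423158} = - \frac{205229}{\frac{2835}{316} - 2106216} + \left(-1255\right)^{2} \left(- \frac{1}{3423158}\right) = - \frac{205229}{- \frac{665561421}{316}} + 1575025 \left(- \frac{1}{3423158}\right) = \left(-205229\right) \left(- \frac{316}{665561421}\right) - \frac{1575025}{3423158} = \frac{64852364}{665561421} - \frac{1575025}{3423158} = - \frac{826275988465013}{2278321902787518}$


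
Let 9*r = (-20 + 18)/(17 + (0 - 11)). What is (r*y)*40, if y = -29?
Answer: 1160/27 ≈ 42.963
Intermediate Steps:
r = -1/27 (r = ((-20 + 18)/(17 + (0 - 11)))/9 = (-2/(17 - 11))/9 = (-2/6)/9 = (-2*⅙)/9 = (⅑)*(-⅓) = -1/27 ≈ -0.037037)
(r*y)*40 = -1/27*(-29)*40 = (29/27)*40 = 1160/27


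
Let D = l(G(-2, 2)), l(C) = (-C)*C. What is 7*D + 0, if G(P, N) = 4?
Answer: -112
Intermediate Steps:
l(C) = -C**2
D = -16 (D = -1*4**2 = -1*16 = -16)
7*D + 0 = 7*(-16) + 0 = -112 + 0 = -112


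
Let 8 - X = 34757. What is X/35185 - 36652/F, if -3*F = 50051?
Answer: 2129579661/1761044435 ≈ 1.2093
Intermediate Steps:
F = -50051/3 (F = -⅓*50051 = -50051/3 ≈ -16684.)
X = -34749 (X = 8 - 1*34757 = 8 - 34757 = -34749)
X/35185 - 36652/F = -34749/35185 - 36652/(-50051/3) = -34749*1/35185 - 36652*(-3/50051) = -34749/35185 + 109956/50051 = 2129579661/1761044435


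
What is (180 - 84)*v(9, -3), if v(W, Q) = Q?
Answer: -288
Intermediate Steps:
(180 - 84)*v(9, -3) = (180 - 84)*(-3) = 96*(-3) = -288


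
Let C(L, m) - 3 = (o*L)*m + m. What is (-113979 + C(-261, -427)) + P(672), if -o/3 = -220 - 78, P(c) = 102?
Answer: 99519317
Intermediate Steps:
o = 894 (o = -3*(-220 - 78) = -3*(-298) = 894)
C(L, m) = 3 + m + 894*L*m (C(L, m) = 3 + ((894*L)*m + m) = 3 + (894*L*m + m) = 3 + (m + 894*L*m) = 3 + m + 894*L*m)
(-113979 + C(-261, -427)) + P(672) = (-113979 + (3 - 427 + 894*(-261)*(-427))) + 102 = (-113979 + (3 - 427 + 99633618)) + 102 = (-113979 + 99633194) + 102 = 99519215 + 102 = 99519317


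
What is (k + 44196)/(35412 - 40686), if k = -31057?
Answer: -13139/5274 ≈ -2.4913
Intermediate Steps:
(k + 44196)/(35412 - 40686) = (-31057 + 44196)/(35412 - 40686) = 13139/(-5274) = 13139*(-1/5274) = -13139/5274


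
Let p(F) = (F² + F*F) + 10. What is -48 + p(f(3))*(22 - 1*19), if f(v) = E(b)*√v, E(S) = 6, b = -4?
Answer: 630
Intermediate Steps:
f(v) = 6*√v
p(F) = 10 + 2*F² (p(F) = (F² + F²) + 10 = 2*F² + 10 = 10 + 2*F²)
-48 + p(f(3))*(22 - 1*19) = -48 + (10 + 2*(6*√3)²)*(22 - 1*19) = -48 + (10 + 2*108)*(22 - 19) = -48 + (10 + 216)*3 = -48 + 226*3 = -48 + 678 = 630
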